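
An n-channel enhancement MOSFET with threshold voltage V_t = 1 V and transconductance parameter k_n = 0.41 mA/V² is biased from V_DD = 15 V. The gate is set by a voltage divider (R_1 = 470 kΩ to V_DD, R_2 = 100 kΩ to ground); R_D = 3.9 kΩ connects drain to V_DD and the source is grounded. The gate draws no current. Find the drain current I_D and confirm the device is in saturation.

V_G = V_DD·R_2/(R_1+R_2) = 15×100/570 = 2.63 V. With the source grounded, V_GS = V_G = 2.63 V.
Assume saturation: I_D = (k_n/2)(V_GS − V_t)² = (0.41/2)×(2.63 − 1)² = 0.205×1.63² = 0.546 mA.
V_DS = V_DD − I_D·R_D = 15 − 0.546×3.9 = 12.9 V.
Saturation requires V_DS ≥ V_GS − V_t = 1.63 V; 12.9 ≥ 1.63 ✓.

I_D ≈ 0.55 mA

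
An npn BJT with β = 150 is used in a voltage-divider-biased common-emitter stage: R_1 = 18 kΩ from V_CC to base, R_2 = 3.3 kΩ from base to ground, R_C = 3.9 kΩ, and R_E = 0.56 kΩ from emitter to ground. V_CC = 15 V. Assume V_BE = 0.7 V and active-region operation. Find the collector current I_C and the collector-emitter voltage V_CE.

I_C ≈ 2.8 mA, V_CE ≈ 2.6 V

Thevenize the base divider: V_Th = V_CC·R_2/(R_1+R_2) = 15×3.3/21.3 = 2.32 V, R_Th = R_1‖R_2 = 2.79 kΩ.
Base-emitter loop: V_Th = I_B·R_Th + V_BE + (β+1)I_B·R_E, so I_B = (2.32 − 0.7) / (2.79 + 151×0.56) = 0.0186 mA.
I_C = β·I_B = 150×0.0186 = 2.79 mA, and I_E = (β+1)I_B = 2.81 mA.
V_CE = V_CC − I_C·R_C − I_E·R_E = 15 − 2.79×3.9 − 2.81×0.56 = 2.55 V.
V_CE = 2.55 V > 0.2 V confirms active-region operation.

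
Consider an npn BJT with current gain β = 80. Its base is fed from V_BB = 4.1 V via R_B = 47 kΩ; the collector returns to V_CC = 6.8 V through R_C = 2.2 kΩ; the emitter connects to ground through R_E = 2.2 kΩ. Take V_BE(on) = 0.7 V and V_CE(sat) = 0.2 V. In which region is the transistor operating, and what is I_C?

active; I_C ≈ 1.2 mA

Assume active. Base-emitter loop: I_B = (V_BB − V_BE)/(R_B + (β+1)R_E) = (4.1 − 0.7)/(47 + 81×2.2) = 0.0151 mA.
I_C = β·I_B = 80×0.0151 = 1.21 mA.
V_CE = V_CC − I_C·R_C − I_E·R_E = 6.8 − 1.21×2.2 − 1.22×2.2 = 1.45 V > V_CE(sat), so the active-region assumption holds.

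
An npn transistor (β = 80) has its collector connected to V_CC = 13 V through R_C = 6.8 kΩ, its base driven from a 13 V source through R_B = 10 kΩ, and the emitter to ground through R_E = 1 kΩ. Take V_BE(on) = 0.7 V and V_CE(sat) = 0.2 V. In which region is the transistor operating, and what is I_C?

Assume active: I_B = (13 − 0.7)/(10 + 81×1) = 0.135 mA, I_C = β·I_B = 10.8 mA.
Then V_CE = 13 − 10.8×6.8 − 10.9×1 = -71.5 V < 0.2 V — the active assumption fails.
Re-solve with V_CE = 0.2 V. KCL at the emitter: V_E/R_E = (V_BB−0.7−V_E)/R_B + (V_CC−0.2−V_E)/R_C, giving V_E = 2.5 V.
I_C = (V_CC − 0.2 − V_E)/R_C = (12.8 − 2.5)/6.8 = 1.52 mA.
Check: I_B = (12.3 − 2.5)/10 = 0.98 mA, and β·I_B = 78.4 mA > I_C, confirming saturation.

saturation; I_C ≈ 1.5 mA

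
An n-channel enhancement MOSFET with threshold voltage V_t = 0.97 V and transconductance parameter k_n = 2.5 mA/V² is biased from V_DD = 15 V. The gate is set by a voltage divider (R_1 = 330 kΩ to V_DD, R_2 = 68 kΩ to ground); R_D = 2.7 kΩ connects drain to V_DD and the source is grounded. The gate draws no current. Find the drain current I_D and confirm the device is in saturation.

V_G = V_DD·R_2/(R_1+R_2) = 15×68/398 = 2.56 V. With the source grounded, V_GS = V_G = 2.56 V.
Assume saturation: I_D = (k_n/2)(V_GS − V_t)² = (2.5/2)×(2.56 − 0.97)² = 1.25×1.59² = 3.17 mA.
V_DS = V_DD − I_D·R_D = 15 − 3.17×2.7 = 6.44 V.
Saturation requires V_DS ≥ V_GS − V_t = 1.59 V; 6.44 ≥ 1.59 ✓.

I_D ≈ 3.2 mA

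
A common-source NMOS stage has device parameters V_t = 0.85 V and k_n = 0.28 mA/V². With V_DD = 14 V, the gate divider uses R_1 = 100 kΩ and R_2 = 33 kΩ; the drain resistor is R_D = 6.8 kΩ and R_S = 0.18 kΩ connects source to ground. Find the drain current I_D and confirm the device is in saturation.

I_D ≈ 0.85 mA

V_G = V_DD·R_2/(R_1+R_2) = 14×33/133 = 3.47 V.
Assume saturation: I_D = (k_n/2)(V_GS − V_t)² with V_GS = V_G − I_D·R_S = 3.47 − 0.18·I_D.
Substituting gives 0.00454·I_D² − 1.13·I_D + 0.964 = 0, with roots I_D = 0.854 or 249 mA.
The root I_D = 249 mA gives V_GS = -41.3 V ≤ V_t, so take I_D = 0.854 mA.
Then V_GS = 3.32 V and V_DS = V_DD − I_D(R_D+R_S) = 14 − 0.854×6.98 = 8.04 V.
Saturation requires V_DS ≥ V_GS − V_t = 2.47 V; 8.04 ≥ 2.47 ✓.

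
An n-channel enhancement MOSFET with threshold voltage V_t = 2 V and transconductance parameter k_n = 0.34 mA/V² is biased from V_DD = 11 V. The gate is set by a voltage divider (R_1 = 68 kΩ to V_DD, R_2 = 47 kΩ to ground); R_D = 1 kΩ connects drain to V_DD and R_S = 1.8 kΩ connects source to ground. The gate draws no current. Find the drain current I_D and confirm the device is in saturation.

I_D ≈ 0.47 mA

V_G = V_DD·R_2/(R_1+R_2) = 11×47/115 = 4.5 V.
Assume saturation: I_D = (k_n/2)(V_GS − V_t)² with V_GS = V_G − I_D·R_S = 4.5 − 1.8·I_D.
Substituting gives 0.551·I_D² − 2.53·I_D + 1.06 = 0, with roots I_D = 0.466 or 4.12 mA.
The root I_D = 4.12 mA gives V_GS = -2.92 V ≤ V_t, so take I_D = 0.466 mA.
Then V_GS = 3.66 V and V_DS = V_DD − I_D(R_D+R_S) = 11 − 0.466×2.8 = 9.69 V.
Saturation requires V_DS ≥ V_GS − V_t = 1.66 V; 9.69 ≥ 1.66 ✓.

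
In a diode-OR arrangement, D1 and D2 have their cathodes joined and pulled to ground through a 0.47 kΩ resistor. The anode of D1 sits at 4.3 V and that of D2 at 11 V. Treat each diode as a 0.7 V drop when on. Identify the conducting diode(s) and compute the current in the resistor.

Assume both conduct. Then node N would need to be at both 4.3−0.7 = 3.6 V and 11−0.7 = 10.3 V, which is impossible.
Assume only D2 conducts: V_N = 11 − 0.7 = 10.3 V, so I_R = 10.3/0.47 = 21.9 mA.
Check D1: its anode-to-cathode voltage is 4.3 − 10.3 = -6 V < 0.7 V, so it is off. The assumption is consistent.

Only D2 conducts; I_R ≈ 22 mA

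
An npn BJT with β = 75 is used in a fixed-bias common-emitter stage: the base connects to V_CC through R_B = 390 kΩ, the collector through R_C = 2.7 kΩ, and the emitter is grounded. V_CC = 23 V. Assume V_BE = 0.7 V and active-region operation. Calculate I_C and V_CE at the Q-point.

Base loop: V_CC = I_B·R_B + V_BE, so I_B = (23 − 0.7)/390 kΩ = 0.0572 mA.
In the active region I_C = β·I_B = 75 × 0.0572 = 4.29 mA.
Collector loop: V_CE = V_CC − I_C·R_C = 23 − 4.29×2.7 = 11.4 V.
Since V_CE = 11.4 V > V_CE(sat) ≈ 0.2 V, the transistor is in the active region as assumed.

I_C ≈ 4.3 mA, V_CE ≈ 11 V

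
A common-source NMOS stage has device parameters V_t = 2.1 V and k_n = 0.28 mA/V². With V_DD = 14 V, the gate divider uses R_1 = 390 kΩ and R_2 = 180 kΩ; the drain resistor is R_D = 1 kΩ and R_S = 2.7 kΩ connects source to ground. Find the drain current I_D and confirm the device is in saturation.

I_D ≈ 0.31 mA

V_G = V_DD·R_2/(R_1+R_2) = 14×180/570 = 4.42 V.
Assume saturation: I_D = (k_n/2)(V_GS − V_t)² with V_GS = V_G − I_D·R_S = 4.42 − 2.7·I_D.
Substituting gives 1.02·I_D² − 2.75·I_D + 0.754 = 0, with roots I_D = 0.309 or 2.39 mA.
The root I_D = 2.39 mA gives V_GS = -2.03 V ≤ V_t, so take I_D = 0.309 mA.
Then V_GS = 3.59 V and V_DS = V_DD − I_D(R_D+R_S) = 14 − 0.309×3.7 = 12.9 V.
Saturation requires V_DS ≥ V_GS − V_t = 1.49 V; 12.9 ≥ 1.49 ✓.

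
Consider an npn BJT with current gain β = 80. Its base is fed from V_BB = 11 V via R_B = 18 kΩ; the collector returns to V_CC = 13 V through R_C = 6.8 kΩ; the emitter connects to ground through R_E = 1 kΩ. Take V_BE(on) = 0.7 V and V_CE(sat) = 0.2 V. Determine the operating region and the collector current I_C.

Assume active: I_B = (11 − 0.7)/(18 + 81×1) = 0.104 mA, I_C = β·I_B = 8.32 mA.
Then V_CE = 13 − 8.32×6.8 − 8.43×1 = -52 V < 0.2 V — the active assumption fails.
Re-solve with V_CE = 0.2 V. KCL at the emitter: V_E/R_E = (V_BB−0.7−V_E)/R_B + (V_CC−0.2−V_E)/R_C, giving V_E = 2.04 V.
I_C = (V_CC − 0.2 − V_E)/R_C = (12.8 − 2.04)/6.8 = 1.58 mA.
Check: I_B = (10.3 − 2.04)/18 = 0.459 mA, and β·I_B = 36.7 mA > I_C, confirming saturation.

saturation; I_C ≈ 1.6 mA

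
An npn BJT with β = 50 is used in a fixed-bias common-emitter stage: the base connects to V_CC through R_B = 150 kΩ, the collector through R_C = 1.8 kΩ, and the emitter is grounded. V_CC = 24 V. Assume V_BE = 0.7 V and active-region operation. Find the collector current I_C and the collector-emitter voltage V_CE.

I_C ≈ 7.8 mA, V_CE ≈ 10 V

Base loop: V_CC = I_B·R_B + V_BE, so I_B = (24 − 0.7)/150 kΩ = 0.155 mA.
In the active region I_C = β·I_B = 50 × 0.155 = 7.77 mA.
Collector loop: V_CE = V_CC − I_C·R_C = 24 − 7.77×1.8 = 10 V.
Since V_CE = 10 V > V_CE(sat) ≈ 0.2 V, the transistor is in the active region as assumed.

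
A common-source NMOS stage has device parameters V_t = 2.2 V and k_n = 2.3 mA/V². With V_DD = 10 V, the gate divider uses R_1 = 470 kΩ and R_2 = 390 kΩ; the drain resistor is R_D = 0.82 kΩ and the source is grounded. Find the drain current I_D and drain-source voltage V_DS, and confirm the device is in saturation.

V_G = V_DD·R_2/(R_1+R_2) = 10×390/860 = 4.53 V. With the source grounded, V_GS = V_G = 4.53 V.
Assume saturation: I_D = (k_n/2)(V_GS − V_t)² = (2.3/2)×(4.53 − 2.2)² = 1.15×2.33² = 6.27 mA.
V_DS = V_DD − I_D·R_D = 10 − 6.27×0.82 = 4.86 V.
Saturation requires V_DS ≥ V_GS − V_t = 2.33 V; 4.86 ≥ 2.33 ✓.

I_D ≈ 6.3 mA, V_DS ≈ 4.9 V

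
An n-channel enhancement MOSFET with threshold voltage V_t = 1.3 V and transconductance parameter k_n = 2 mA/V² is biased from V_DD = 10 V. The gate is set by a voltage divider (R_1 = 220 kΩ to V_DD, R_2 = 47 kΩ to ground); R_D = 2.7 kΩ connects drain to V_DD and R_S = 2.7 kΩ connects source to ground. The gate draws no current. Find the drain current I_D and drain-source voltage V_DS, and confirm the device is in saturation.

V_G = V_DD·R_2/(R_1+R_2) = 10×47/267 = 1.76 V.
Assume saturation: I_D = (k_n/2)(V_GS − V_t)² with V_GS = V_G − I_D·R_S = 1.76 − 2.7·I_D.
Substituting gives 7.29·I_D² − 3.49·I_D + 0.212 = 0, with roots I_D = 0.0715 or 0.407 mA.
The root I_D = 0.407 mA gives V_GS = 0.662 V ≤ V_t, so take I_D = 0.0715 mA.
Then V_GS = 1.57 V and V_DS = V_DD − I_D(R_D+R_S) = 10 − 0.0715×5.4 = 9.61 V.
Saturation requires V_DS ≥ V_GS − V_t = 0.267 V; 9.61 ≥ 0.267 ✓.

I_D ≈ 0.071 mA, V_DS ≈ 9.6 V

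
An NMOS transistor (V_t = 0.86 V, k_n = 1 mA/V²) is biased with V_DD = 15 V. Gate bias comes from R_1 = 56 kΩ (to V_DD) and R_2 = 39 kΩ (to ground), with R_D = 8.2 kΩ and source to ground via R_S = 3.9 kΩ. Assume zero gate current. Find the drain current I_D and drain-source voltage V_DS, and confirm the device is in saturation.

V_G = V_DD·R_2/(R_1+R_2) = 15×39/95 = 6.16 V.
Assume saturation: I_D = (k_n/2)(V_GS − V_t)² with V_GS = V_G − I_D·R_S = 6.16 − 3.9·I_D.
Substituting gives 7.6·I_D² − 21.7·I_D + 14 = 0, with roots I_D = 0.996 or 1.85 mA.
The root I_D = 1.85 mA gives V_GS = -1.06 V ≤ V_t, so take I_D = 0.996 mA.
Then V_GS = 2.27 V and V_DS = V_DD − I_D(R_D+R_S) = 15 − 0.996×12.1 = 2.94 V.
Saturation requires V_DS ≥ V_GS − V_t = 1.41 V; 2.94 ≥ 1.41 ✓.

I_D ≈ 1 mA, V_DS ≈ 2.9 V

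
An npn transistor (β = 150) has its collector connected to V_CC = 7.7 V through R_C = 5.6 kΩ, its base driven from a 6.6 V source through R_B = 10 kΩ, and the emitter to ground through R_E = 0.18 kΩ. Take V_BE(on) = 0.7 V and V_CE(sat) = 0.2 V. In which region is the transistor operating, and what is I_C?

saturation; I_C ≈ 1.3 mA

Assume active: I_B = (6.6 − 0.7)/(10 + 151×0.18) = 0.159 mA, I_C = β·I_B = 23.8 mA.
Then V_CE = 7.7 − 23.8×5.6 − 24×0.18 = -130 V < 0.2 V — the active assumption fails.
Re-solve with V_CE = 0.2 V. KCL at the emitter: V_E/R_E = (V_BB−0.7−V_E)/R_B + (V_CC−0.2−V_E)/R_C, giving V_E = 0.331 V.
I_C = (V_CC − 0.2 − V_E)/R_C = (7.5 − 0.331)/5.6 = 1.28 mA.
Check: I_B = (5.9 − 0.331)/10 = 0.557 mA, and β·I_B = 83.5 mA > I_C, confirming saturation.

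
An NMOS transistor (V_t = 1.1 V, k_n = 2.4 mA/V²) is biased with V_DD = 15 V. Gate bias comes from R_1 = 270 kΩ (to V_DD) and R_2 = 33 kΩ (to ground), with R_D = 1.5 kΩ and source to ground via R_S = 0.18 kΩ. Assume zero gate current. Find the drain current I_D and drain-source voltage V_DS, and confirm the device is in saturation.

I_D ≈ 0.28 mA, V_DS ≈ 15 V

V_G = V_DD·R_2/(R_1+R_2) = 15×33/303 = 1.63 V.
Assume saturation: I_D = (k_n/2)(V_GS − V_t)² with V_GS = V_G − I_D·R_S = 1.63 − 0.18·I_D.
Substituting gives 0.0389·I_D² − 1.23·I_D + 0.342 = 0, with roots I_D = 0.28 or 31.4 mA.
The root I_D = 31.4 mA gives V_GS = -4.01 V ≤ V_t, so take I_D = 0.28 mA.
Then V_GS = 1.58 V and V_DS = V_DD − I_D(R_D+R_S) = 15 − 0.28×1.68 = 14.5 V.
Saturation requires V_DS ≥ V_GS − V_t = 0.483 V; 14.5 ≥ 0.483 ✓.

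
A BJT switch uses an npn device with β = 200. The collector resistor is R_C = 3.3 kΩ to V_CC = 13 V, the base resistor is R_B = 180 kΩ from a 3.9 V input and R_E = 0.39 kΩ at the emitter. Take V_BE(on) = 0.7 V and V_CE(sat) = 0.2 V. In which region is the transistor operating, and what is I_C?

active; I_C ≈ 2.5 mA

Assume active. Base-emitter loop: I_B = (V_BB − V_BE)/(R_B + (β+1)R_E) = (3.9 − 0.7)/(180 + 201×0.39) = 0.0124 mA.
I_C = β·I_B = 200×0.0124 = 2.48 mA.
V_CE = V_CC − I_C·R_C − I_E·R_E = 13 − 2.48×3.3 − 2.49×0.39 = 3.86 V > V_CE(sat), so the active-region assumption holds.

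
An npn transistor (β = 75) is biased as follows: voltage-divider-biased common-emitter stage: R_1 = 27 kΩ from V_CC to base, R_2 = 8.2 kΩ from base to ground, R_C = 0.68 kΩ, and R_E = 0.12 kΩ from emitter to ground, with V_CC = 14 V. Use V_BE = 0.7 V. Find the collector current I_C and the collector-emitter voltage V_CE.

Thevenize the base divider: V_Th = V_CC·R_2/(R_1+R_2) = 14×8.2/35.2 = 3.26 V, R_Th = R_1‖R_2 = 6.29 kΩ.
Base-emitter loop: V_Th = I_B·R_Th + V_BE + (β+1)I_B·R_E, so I_B = (3.26 − 0.7) / (6.29 + 76×0.12) = 0.166 mA.
I_C = β·I_B = 75×0.166 = 12.5 mA, and I_E = (β+1)I_B = 12.6 mA.
V_CE = V_CC − I_C·R_C − I_E·R_E = 14 − 12.5×0.68 − 12.6×0.12 = 4.01 V.
V_CE = 4.01 V > 0.2 V confirms active-region operation.

I_C ≈ 12 mA, V_CE ≈ 4 V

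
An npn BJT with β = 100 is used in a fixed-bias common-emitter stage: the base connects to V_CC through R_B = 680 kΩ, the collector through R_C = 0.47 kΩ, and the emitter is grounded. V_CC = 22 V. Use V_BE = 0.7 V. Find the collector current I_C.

I_C ≈ 3.1 mA

Base loop: V_CC = I_B·R_B + V_BE, so I_B = (22 − 0.7)/680 kΩ = 0.0313 mA.
In the active region I_C = β·I_B = 100 × 0.0313 = 3.13 mA.
Collector loop: V_CE = V_CC − I_C·R_C = 22 − 3.13×0.47 = 20.5 V.
Since V_CE = 20.5 V > V_CE(sat) ≈ 0.2 V, the transistor is in the active region as assumed.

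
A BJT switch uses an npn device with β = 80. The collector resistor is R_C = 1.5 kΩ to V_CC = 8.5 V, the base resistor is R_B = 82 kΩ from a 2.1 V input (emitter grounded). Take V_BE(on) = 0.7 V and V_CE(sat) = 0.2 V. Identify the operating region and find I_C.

Assume active. Base-emitter loop: I_B = (V_BB − V_BE)/R_B = (2.1 − 0.7)/82 = 0.0171 mA.
I_C = β·I_B = 80×0.0171 = 1.37 mA.
V_CE = V_CC − I_C·R_C = 8.5 − 1.37×1.5 = 6.45 V > V_CE(sat), so the active-region assumption holds.

active; I_C ≈ 1.4 mA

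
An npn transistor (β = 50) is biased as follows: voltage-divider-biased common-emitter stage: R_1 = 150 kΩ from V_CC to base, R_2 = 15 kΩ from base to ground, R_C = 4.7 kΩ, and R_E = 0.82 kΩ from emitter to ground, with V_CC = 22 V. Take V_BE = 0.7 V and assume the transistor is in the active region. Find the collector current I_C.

I_C ≈ 1.2 mA

Thevenize the base divider: V_Th = V_CC·R_2/(R_1+R_2) = 22×15/165 = 2 V, R_Th = R_1‖R_2 = 13.6 kΩ.
Base-emitter loop: V_Th = I_B·R_Th + V_BE + (β+1)I_B·R_E, so I_B = (2 − 0.7) / (13.6 + 51×0.82) = 0.0234 mA.
I_C = β·I_B = 50×0.0234 = 1.17 mA, and I_E = (β+1)I_B = 1.2 mA.
V_CE = V_CC − I_C·R_C − I_E·R_E = 22 − 1.17×4.7 − 1.2×0.82 = 15.5 V.
V_CE = 15.5 V > 0.2 V confirms active-region operation.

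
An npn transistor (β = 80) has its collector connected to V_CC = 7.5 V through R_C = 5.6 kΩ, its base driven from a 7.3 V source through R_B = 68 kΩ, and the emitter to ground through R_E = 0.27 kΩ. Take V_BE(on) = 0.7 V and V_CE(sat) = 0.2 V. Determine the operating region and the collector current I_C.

Assume active: I_B = (7.3 − 0.7)/(68 + 81×0.27) = 0.0734 mA, I_C = β·I_B = 5.88 mA.
Then V_CE = 7.5 − 5.88×5.6 − 5.95×0.27 = -27 V < 0.2 V — the active assumption fails.
Re-solve with V_CE = 0.2 V. KCL at the emitter: V_E/R_E = (V_BB−0.7−V_E)/R_B + (V_CC−0.2−V_E)/R_C, giving V_E = 0.359 V.
I_C = (V_CC − 0.2 − V_E)/R_C = (7.3 − 0.359)/5.6 = 1.24 mA.
Check: I_B = (6.6 − 0.359)/68 = 0.0918 mA, and β·I_B = 7.34 mA > I_C, confirming saturation.

saturation; I_C ≈ 1.2 mA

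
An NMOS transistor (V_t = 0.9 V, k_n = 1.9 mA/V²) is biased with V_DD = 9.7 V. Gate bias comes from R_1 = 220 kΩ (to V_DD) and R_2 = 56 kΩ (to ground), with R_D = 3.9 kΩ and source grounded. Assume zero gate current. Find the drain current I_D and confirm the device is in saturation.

V_G = V_DD·R_2/(R_1+R_2) = 9.7×56/276 = 1.97 V. With the source grounded, V_GS = V_G = 1.97 V.
Assume saturation: I_D = (k_n/2)(V_GS − V_t)² = (1.9/2)×(1.97 − 0.9)² = 0.95×1.07² = 1.08 mA.
V_DS = V_DD − I_D·R_D = 9.7 − 1.08×3.9 = 5.47 V.
Saturation requires V_DS ≥ V_GS − V_t = 1.07 V; 5.47 ≥ 1.07 ✓.

I_D ≈ 1.1 mA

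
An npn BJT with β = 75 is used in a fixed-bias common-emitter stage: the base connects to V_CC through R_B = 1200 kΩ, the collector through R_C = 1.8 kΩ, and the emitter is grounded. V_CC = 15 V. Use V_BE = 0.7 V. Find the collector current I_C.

I_C ≈ 0.89 mA

Base loop: V_CC = I_B·R_B + V_BE, so I_B = (15 − 0.7)/1200 kΩ = 0.0119 mA.
In the active region I_C = β·I_B = 75 × 0.0119 = 0.894 mA.
Collector loop: V_CE = V_CC − I_C·R_C = 15 − 0.894×1.8 = 13.4 V.
Since V_CE = 13.4 V > V_CE(sat) ≈ 0.2 V, the transistor is in the active region as assumed.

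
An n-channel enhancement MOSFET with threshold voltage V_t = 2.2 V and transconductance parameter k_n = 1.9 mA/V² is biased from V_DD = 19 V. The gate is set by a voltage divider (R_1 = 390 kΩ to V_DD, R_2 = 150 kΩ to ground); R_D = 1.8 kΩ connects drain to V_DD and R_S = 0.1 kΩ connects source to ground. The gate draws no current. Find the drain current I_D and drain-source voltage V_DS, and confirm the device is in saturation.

V_G = V_DD·R_2/(R_1+R_2) = 19×150/540 = 5.28 V.
Assume saturation: I_D = (k_n/2)(V_GS − V_t)² with V_GS = V_G − I_D·R_S = 5.28 − 0.1·I_D.
Substituting gives 0.0095·I_D² − 1.58·I_D + 9 = 0, with roots I_D = 5.89 or 161 mA.
The root I_D = 161 mA gives V_GS = -10.8 V ≤ V_t, so take I_D = 5.89 mA.
Then V_GS = 4.69 V and V_DS = V_DD − I_D(R_D+R_S) = 19 − 5.89×1.9 = 7.82 V.
Saturation requires V_DS ≥ V_GS − V_t = 2.49 V; 7.82 ≥ 2.49 ✓.

I_D ≈ 5.9 mA, V_DS ≈ 7.8 V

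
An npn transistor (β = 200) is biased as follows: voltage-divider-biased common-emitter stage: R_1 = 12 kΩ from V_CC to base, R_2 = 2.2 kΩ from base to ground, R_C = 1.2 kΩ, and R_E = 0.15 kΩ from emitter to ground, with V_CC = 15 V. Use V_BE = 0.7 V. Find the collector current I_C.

I_C ≈ 10 mA

Thevenize the base divider: V_Th = V_CC·R_2/(R_1+R_2) = 15×2.2/14.2 = 2.32 V, R_Th = R_1‖R_2 = 1.86 kΩ.
Base-emitter loop: V_Th = I_B·R_Th + V_BE + (β+1)I_B·R_E, so I_B = (2.32 − 0.7) / (1.86 + 201×0.15) = 0.0507 mA.
I_C = β·I_B = 200×0.0507 = 10.1 mA, and I_E = (β+1)I_B = 10.2 mA.
V_CE = V_CC − I_C·R_C − I_E·R_E = 15 − 10.1×1.2 − 10.2×0.15 = 1.29 V.
V_CE = 1.29 V > 0.2 V confirms active-region operation.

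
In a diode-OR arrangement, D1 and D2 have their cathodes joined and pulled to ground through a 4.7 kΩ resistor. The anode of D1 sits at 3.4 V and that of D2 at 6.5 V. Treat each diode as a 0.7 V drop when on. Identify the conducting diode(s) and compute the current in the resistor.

Only D2 conducts; I_R ≈ 1.2 mA

Assume both conduct. Then node N would need to be at both 3.4−0.7 = 2.7 V and 6.5−0.7 = 5.8 V, which is impossible.
Assume only D2 conducts: V_N = 6.5 − 0.7 = 5.8 V, so I_R = 5.8/4.7 = 1.23 mA.
Check D1: its anode-to-cathode voltage is 3.4 − 5.8 = -2.4 V < 0.7 V, so it is off. The assumption is consistent.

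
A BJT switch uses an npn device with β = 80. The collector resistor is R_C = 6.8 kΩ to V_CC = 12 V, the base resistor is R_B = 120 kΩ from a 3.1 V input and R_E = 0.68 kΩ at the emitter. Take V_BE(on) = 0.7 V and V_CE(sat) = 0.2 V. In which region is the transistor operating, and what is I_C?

Assume active. Base-emitter loop: I_B = (V_BB − V_BE)/(R_B + (β+1)R_E) = (3.1 − 0.7)/(120 + 81×0.68) = 0.0137 mA.
I_C = β·I_B = 80×0.0137 = 1.1 mA.
V_CE = V_CC − I_C·R_C − I_E·R_E = 12 − 1.1×6.8 − 1.11×0.68 = 3.79 V > V_CE(sat), so the active-region assumption holds.

active; I_C ≈ 1.1 mA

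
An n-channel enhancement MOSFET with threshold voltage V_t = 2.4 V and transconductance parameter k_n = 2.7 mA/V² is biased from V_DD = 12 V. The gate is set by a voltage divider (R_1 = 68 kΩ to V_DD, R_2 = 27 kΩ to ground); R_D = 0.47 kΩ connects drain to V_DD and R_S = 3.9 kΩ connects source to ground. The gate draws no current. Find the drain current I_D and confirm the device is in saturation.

I_D ≈ 0.17 mA

V_G = V_DD·R_2/(R_1+R_2) = 12×27/95 = 3.41 V.
Assume saturation: I_D = (k_n/2)(V_GS − V_t)² with V_GS = V_G − I_D·R_S = 3.41 − 3.9·I_D.
Substituting gives 20.5·I_D² − 11.6·I_D + 1.38 = 0, with roots I_D = 0.169 or 0.398 mA.
The root I_D = 0.398 mA gives V_GS = 1.86 V ≤ V_t, so take I_D = 0.169 mA.
Then V_GS = 2.75 V and V_DS = V_DD − I_D(R_D+R_S) = 12 − 0.169×4.37 = 11.3 V.
Saturation requires V_DS ≥ V_GS − V_t = 0.353 V; 11.3 ≥ 0.353 ✓.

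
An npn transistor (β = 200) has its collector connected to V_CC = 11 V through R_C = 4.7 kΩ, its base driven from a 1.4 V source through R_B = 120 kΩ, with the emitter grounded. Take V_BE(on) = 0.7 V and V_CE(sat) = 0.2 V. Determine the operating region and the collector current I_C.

Assume active. Base-emitter loop: I_B = (V_BB − V_BE)/R_B = (1.4 − 0.7)/120 = 0.00583 mA.
I_C = β·I_B = 200×0.00583 = 1.17 mA.
V_CE = V_CC − I_C·R_C = 11 − 1.17×4.7 = 5.52 V > V_CE(sat), so the active-region assumption holds.

active; I_C ≈ 1.2 mA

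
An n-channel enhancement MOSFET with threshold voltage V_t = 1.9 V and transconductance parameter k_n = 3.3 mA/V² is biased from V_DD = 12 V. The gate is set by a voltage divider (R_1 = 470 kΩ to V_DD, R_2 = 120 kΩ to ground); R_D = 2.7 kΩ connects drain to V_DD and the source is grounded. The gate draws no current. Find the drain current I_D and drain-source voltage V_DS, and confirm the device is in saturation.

V_G = V_DD·R_2/(R_1+R_2) = 12×120/590 = 2.44 V. With the source grounded, V_GS = V_G = 2.44 V.
Assume saturation: I_D = (k_n/2)(V_GS − V_t)² = (3.3/2)×(2.44 − 1.9)² = 1.65×0.541² = 0.482 mA.
V_DS = V_DD − I_D·R_D = 12 − 0.482×2.7 = 10.7 V.
Saturation requires V_DS ≥ V_GS − V_t = 0.541 V; 10.7 ≥ 0.541 ✓.

I_D ≈ 0.48 mA, V_DS ≈ 11 V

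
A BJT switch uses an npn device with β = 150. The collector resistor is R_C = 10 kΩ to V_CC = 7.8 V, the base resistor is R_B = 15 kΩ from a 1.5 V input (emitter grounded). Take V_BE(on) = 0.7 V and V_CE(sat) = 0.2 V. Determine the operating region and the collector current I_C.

saturation; I_C ≈ 0.76 mA

Assume active: I_B = (1.5 − 0.7)/15 = 0.0533 mA, giving I_C = β·I_B = 8 mA.
But then V_CE = 7.8 − 8×10 = -72.2 V < V_CE(sat) = 0.2 V — impossible in the active region.
So the transistor is saturated. With V_CE = 0.2 V, I_C = (V_CC − 0.2)/R_C = 7.6/10 = 0.76 mA.
Check: β·I_B = 8 mA > I_C = 0.76 mA, confirming saturation.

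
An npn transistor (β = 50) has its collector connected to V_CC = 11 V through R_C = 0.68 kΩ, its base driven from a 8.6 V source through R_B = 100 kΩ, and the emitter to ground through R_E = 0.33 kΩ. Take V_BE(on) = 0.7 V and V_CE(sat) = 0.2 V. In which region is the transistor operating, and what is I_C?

Assume active. Base-emitter loop: I_B = (V_BB − V_BE)/(R_B + (β+1)R_E) = (8.6 − 0.7)/(100 + 51×0.33) = 0.0676 mA.
I_C = β·I_B = 50×0.0676 = 3.38 mA.
V_CE = V_CC − I_C·R_C − I_E·R_E = 11 − 3.38×0.68 − 3.45×0.33 = 7.56 V > V_CE(sat), so the active-region assumption holds.

active; I_C ≈ 3.4 mA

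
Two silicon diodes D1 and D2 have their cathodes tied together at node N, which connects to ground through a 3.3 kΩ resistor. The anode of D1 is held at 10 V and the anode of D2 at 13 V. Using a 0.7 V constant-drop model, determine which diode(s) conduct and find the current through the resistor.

Only D2 conducts; I_R ≈ 3.7 mA

Assume both conduct. Then node N would need to be at both 10−0.7 = 9.3 V and 13−0.7 = 12.3 V, which is impossible.
Assume only D2 conducts: V_N = 13 − 0.7 = 12.3 V, so I_R = 12.3/3.3 = 3.73 mA.
Check D1: its anode-to-cathode voltage is 10 − 12.3 = -2.3 V < 0.7 V, so it is off. The assumption is consistent.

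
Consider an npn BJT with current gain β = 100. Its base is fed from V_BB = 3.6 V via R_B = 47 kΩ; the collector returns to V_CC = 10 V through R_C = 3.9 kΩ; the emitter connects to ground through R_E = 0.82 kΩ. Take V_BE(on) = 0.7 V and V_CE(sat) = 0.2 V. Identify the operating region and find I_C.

saturation; I_C ≈ 2.1 mA

Assume active: I_B = (3.6 − 0.7)/(47 + 101×0.82) = 0.0223 mA, I_C = β·I_B = 2.23 mA.
Then V_CE = 10 − 2.23×3.9 − 2.26×0.82 = -0.562 V < 0.2 V — the active assumption fails.
Re-solve with V_CE = 0.2 V. KCL at the emitter: V_E/R_E = (V_BB−0.7−V_E)/R_B + (V_CC−0.2−V_E)/R_C, giving V_E = 1.72 V.
I_C = (V_CC − 0.2 − V_E)/R_C = (9.8 − 1.72)/3.9 = 2.07 mA.
Check: I_B = (2.9 − 1.72)/47 = 0.0251 mA, and β·I_B = 2.51 mA > I_C, confirming saturation.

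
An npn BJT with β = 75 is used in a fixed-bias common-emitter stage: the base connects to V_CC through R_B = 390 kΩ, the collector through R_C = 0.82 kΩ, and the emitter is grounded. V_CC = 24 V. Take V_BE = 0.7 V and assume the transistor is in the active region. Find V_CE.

Base loop: V_CC = I_B·R_B + V_BE, so I_B = (24 − 0.7)/390 kΩ = 0.0597 mA.
In the active region I_C = β·I_B = 75 × 0.0597 = 4.48 mA.
Collector loop: V_CE = V_CC − I_C·R_C = 24 − 4.48×0.82 = 20.3 V.
Since V_CE = 20.3 V > V_CE(sat) ≈ 0.2 V, the transistor is in the active region as assumed.

V_CE ≈ 20 V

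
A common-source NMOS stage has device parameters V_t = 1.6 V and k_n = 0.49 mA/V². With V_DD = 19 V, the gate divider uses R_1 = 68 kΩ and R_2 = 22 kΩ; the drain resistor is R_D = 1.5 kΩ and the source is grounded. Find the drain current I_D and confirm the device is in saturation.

V_G = V_DD·R_2/(R_1+R_2) = 19×22/90 = 4.64 V. With the source grounded, V_GS = V_G = 4.64 V.
Assume saturation: I_D = (k_n/2)(V_GS − V_t)² = (0.49/2)×(4.64 − 1.6)² = 0.245×3.04² = 2.27 mA.
V_DS = V_DD − I_D·R_D = 19 − 2.27×1.5 = 15.6 V.
Saturation requires V_DS ≥ V_GS − V_t = 3.04 V; 15.6 ≥ 3.04 ✓.

I_D ≈ 2.3 mA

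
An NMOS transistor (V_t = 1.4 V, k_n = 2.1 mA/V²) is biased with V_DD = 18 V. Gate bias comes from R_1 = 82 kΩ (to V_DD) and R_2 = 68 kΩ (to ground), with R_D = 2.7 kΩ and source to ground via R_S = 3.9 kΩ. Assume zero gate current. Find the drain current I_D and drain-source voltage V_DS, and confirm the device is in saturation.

I_D ≈ 1.4 mA, V_DS ≈ 8.5 V

V_G = V_DD·R_2/(R_1+R_2) = 18×68/150 = 8.16 V.
Assume saturation: I_D = (k_n/2)(V_GS − V_t)² with V_GS = V_G − I_D·R_S = 8.16 − 3.9·I_D.
Substituting gives 16·I_D² − 56.4·I_D + 48 = 0, with roots I_D = 1.43 or 2.1 mA.
The root I_D = 2.1 mA gives V_GS = -0.0127 V ≤ V_t, so take I_D = 1.43 mA.
Then V_GS = 2.57 V and V_DS = V_DD − I_D(R_D+R_S) = 18 − 1.43×6.6 = 8.54 V.
Saturation requires V_DS ≥ V_GS − V_t = 1.17 V; 8.54 ≥ 1.17 ✓.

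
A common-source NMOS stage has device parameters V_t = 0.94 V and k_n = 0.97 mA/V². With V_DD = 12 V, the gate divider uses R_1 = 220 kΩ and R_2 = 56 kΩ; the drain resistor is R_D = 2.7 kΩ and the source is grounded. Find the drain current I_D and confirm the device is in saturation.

V_G = V_DD·R_2/(R_1+R_2) = 12×56/276 = 2.43 V. With the source grounded, V_GS = V_G = 2.43 V.
Assume saturation: I_D = (k_n/2)(V_GS − V_t)² = (0.97/2)×(2.43 − 0.94)² = 0.485×1.49² = 1.08 mA.
V_DS = V_DD − I_D·R_D = 12 − 1.08×2.7 = 9.07 V.
Saturation requires V_DS ≥ V_GS − V_t = 1.49 V; 9.07 ≥ 1.49 ✓.

I_D ≈ 1.1 mA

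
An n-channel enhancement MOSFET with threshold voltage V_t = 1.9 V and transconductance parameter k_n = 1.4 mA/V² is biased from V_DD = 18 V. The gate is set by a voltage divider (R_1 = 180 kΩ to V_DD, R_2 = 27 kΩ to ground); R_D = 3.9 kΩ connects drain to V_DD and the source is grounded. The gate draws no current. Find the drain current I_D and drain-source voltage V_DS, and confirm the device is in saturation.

I_D ≈ 0.14 mA, V_DS ≈ 17 V

V_G = V_DD·R_2/(R_1+R_2) = 18×27/207 = 2.35 V. With the source grounded, V_GS = V_G = 2.35 V.
Assume saturation: I_D = (k_n/2)(V_GS − V_t)² = (1.4/2)×(2.35 − 1.9)² = 0.7×0.448² = 0.14 mA.
V_DS = V_DD − I_D·R_D = 18 − 0.14×3.9 = 17.5 V.
Saturation requires V_DS ≥ V_GS − V_t = 0.448 V; 17.5 ≥ 0.448 ✓.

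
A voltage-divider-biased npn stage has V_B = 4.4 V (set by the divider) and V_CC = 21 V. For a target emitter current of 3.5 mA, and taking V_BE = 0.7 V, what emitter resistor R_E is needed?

R_E ≈ 1.1 kΩ

V_E = V_B − V_BE = 4.4 − 0.7 = 3.7 V.
R_E = V_E / I_E = 3.7 / 3.5 = 1.06 kΩ.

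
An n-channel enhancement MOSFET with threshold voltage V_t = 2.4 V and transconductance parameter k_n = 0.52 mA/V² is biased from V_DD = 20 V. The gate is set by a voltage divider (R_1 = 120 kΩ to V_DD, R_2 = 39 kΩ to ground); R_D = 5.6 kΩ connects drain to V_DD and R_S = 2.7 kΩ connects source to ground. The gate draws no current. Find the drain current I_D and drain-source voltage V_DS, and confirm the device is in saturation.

V_G = V_DD·R_2/(R_1+R_2) = 20×39/159 = 4.91 V.
Assume saturation: I_D = (k_n/2)(V_GS − V_t)² with V_GS = V_G − I_D·R_S = 4.91 − 2.7·I_D.
Substituting gives 1.9·I_D² − 4.52·I_D + 1.63 = 0, with roots I_D = 0.444 or 1.94 mA.
The root I_D = 1.94 mA gives V_GS = -0.331 V ≤ V_t, so take I_D = 0.444 mA.
Then V_GS = 3.71 V and V_DS = V_DD − I_D(R_D+R_S) = 20 − 0.444×8.3 = 16.3 V.
Saturation requires V_DS ≥ V_GS − V_t = 1.31 V; 16.3 ≥ 1.31 ✓.

I_D ≈ 0.44 mA, V_DS ≈ 16 V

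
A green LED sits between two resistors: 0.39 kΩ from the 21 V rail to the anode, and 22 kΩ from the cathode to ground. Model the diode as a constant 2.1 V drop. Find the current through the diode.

The two resistors are in series with the diode, so KVL gives 21 = I·0.39 + 2.1 + I·22.
I = (21 − 2.1) / (0.39 + 22) kΩ = 18.9 / 22.4 = 0.844 mA.

I ≈ 0.84 mA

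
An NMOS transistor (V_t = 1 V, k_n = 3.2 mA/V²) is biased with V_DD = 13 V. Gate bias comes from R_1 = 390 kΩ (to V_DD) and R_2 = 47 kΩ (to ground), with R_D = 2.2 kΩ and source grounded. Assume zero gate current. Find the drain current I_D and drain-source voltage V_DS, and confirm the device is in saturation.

V_G = V_DD·R_2/(R_1+R_2) = 13×47/437 = 1.4 V. With the source grounded, V_GS = V_G = 1.4 V.
Assume saturation: I_D = (k_n/2)(V_GS − V_t)² = (3.2/2)×(1.4 − 1)² = 1.6×0.398² = 0.254 mA.
V_DS = V_DD − I_D·R_D = 13 − 0.254×2.2 = 12.4 V.
Saturation requires V_DS ≥ V_GS − V_t = 0.398 V; 12.4 ≥ 0.398 ✓.

I_D ≈ 0.25 mA, V_DS ≈ 12 V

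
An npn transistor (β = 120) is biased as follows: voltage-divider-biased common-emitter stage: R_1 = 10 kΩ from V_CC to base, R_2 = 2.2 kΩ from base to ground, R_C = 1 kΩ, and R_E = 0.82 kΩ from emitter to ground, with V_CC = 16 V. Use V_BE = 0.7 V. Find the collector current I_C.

Thevenize the base divider: V_Th = V_CC·R_2/(R_1+R_2) = 16×2.2/12.2 = 2.89 V, R_Th = R_1‖R_2 = 1.8 kΩ.
Base-emitter loop: V_Th = I_B·R_Th + V_BE + (β+1)I_B·R_E, so I_B = (2.89 − 0.7) / (1.8 + 121×0.82) = 0.0216 mA.
I_C = β·I_B = 120×0.0216 = 2.6 mA, and I_E = (β+1)I_B = 2.62 mA.
V_CE = V_CC − I_C·R_C − I_E·R_E = 16 − 2.6×1 − 2.62×0.82 = 11.3 V.
V_CE = 11.3 V > 0.2 V confirms active-region operation.

I_C ≈ 2.6 mA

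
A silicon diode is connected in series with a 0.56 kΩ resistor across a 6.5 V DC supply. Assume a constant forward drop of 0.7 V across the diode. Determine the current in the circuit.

KVL around the loop: 6.5 = V_D + I·R = 0.7 + I × 0.56 kΩ.
So I = (6.5 − 0.7) / 0.56 kΩ = 5.8 / 0.56 = 10.4 mA.

I ≈ 10 mA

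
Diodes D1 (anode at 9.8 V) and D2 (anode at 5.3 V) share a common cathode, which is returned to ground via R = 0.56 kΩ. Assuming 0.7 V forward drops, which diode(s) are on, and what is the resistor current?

Assume both conduct. Then node N would need to be at both 9.8−0.7 = 9.1 V and 5.3−0.7 = 4.6 V, which is impossible.
Assume only D1 conducts: V_N = 9.8 − 0.7 = 9.1 V, so I_R = 9.1/0.56 = 16.2 mA.
Check D2: its anode-to-cathode voltage is 5.3 − 9.1 = -3.8 V < 0.7 V, so it is off. The assumption is consistent.

Only D1 conducts; I_R ≈ 16 mA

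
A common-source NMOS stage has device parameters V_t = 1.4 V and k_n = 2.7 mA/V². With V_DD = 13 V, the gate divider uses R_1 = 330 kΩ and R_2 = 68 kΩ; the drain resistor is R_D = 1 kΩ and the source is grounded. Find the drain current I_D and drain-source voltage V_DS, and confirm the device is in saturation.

V_G = V_DD·R_2/(R_1+R_2) = 13×68/398 = 2.22 V. With the source grounded, V_GS = V_G = 2.22 V.
Assume saturation: I_D = (k_n/2)(V_GS − V_t)² = (2.7/2)×(2.22 − 1.4)² = 1.35×0.821² = 0.91 mA.
V_DS = V_DD − I_D·R_D = 13 − 0.91×1 = 12.1 V.
Saturation requires V_DS ≥ V_GS − V_t = 0.821 V; 12.1 ≥ 0.821 ✓.

I_D ≈ 0.91 mA, V_DS ≈ 12 V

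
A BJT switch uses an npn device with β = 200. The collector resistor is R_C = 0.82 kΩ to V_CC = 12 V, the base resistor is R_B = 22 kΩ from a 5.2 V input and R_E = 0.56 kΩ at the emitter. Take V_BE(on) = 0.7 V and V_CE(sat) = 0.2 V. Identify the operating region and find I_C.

Assume active. Base-emitter loop: I_B = (V_BB − V_BE)/(R_B + (β+1)R_E) = (5.2 − 0.7)/(22 + 201×0.56) = 0.0334 mA.
I_C = β·I_B = 200×0.0334 = 6.69 mA.
V_CE = V_CC − I_C·R_C − I_E·R_E = 12 − 6.69×0.82 − 6.72×0.56 = 2.75 V > V_CE(sat), so the active-region assumption holds.

active; I_C ≈ 6.7 mA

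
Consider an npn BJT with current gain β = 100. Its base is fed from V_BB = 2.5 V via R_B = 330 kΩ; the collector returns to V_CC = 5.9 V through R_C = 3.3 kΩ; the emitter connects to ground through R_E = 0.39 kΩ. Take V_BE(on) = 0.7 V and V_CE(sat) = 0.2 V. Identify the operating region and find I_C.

active; I_C ≈ 0.49 mA

Assume active. Base-emitter loop: I_B = (V_BB − V_BE)/(R_B + (β+1)R_E) = (2.5 − 0.7)/(330 + 101×0.39) = 0.00487 mA.
I_C = β·I_B = 100×0.00487 = 0.487 mA.
V_CE = V_CC − I_C·R_C − I_E·R_E = 5.9 − 0.487×3.3 − 0.492×0.39 = 4.1 V > V_CE(sat), so the active-region assumption holds.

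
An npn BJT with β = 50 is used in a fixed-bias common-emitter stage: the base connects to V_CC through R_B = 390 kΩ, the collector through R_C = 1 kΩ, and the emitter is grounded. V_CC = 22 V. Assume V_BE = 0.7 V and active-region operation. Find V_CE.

Base loop: V_CC = I_B·R_B + V_BE, so I_B = (22 − 0.7)/390 kΩ = 0.0546 mA.
In the active region I_C = β·I_B = 50 × 0.0546 = 2.73 mA.
Collector loop: V_CE = V_CC − I_C·R_C = 22 − 2.73×1 = 19.3 V.
Since V_CE = 19.3 V > V_CE(sat) ≈ 0.2 V, the transistor is in the active region as assumed.

V_CE ≈ 19 V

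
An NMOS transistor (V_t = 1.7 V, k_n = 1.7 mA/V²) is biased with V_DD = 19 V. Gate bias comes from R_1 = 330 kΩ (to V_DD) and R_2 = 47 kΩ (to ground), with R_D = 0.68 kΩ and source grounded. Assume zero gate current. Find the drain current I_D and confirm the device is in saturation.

I_D ≈ 0.38 mA

V_G = V_DD·R_2/(R_1+R_2) = 19×47/377 = 2.37 V. With the source grounded, V_GS = V_G = 2.37 V.
Assume saturation: I_D = (k_n/2)(V_GS − V_t)² = (1.7/2)×(2.37 − 1.7)² = 0.85×0.669² = 0.38 mA.
V_DS = V_DD − I_D·R_D = 19 − 0.38×0.68 = 18.7 V.
Saturation requires V_DS ≥ V_GS − V_t = 0.669 V; 18.7 ≥ 0.669 ✓.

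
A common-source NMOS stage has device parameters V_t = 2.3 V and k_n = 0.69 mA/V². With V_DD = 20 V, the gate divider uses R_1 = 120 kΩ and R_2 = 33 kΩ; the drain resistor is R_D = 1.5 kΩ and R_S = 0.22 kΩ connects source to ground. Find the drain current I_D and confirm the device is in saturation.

V_G = V_DD·R_2/(R_1+R_2) = 20×33/153 = 4.31 V.
Assume saturation: I_D = (k_n/2)(V_GS − V_t)² with V_GS = V_G − I_D·R_S = 4.31 − 0.22·I_D.
Substituting gives 0.0167·I_D² − 1.31·I_D + 1.4 = 0, with roots I_D = 1.09 or 77.1 mA.
The root I_D = 77.1 mA gives V_GS = -12.6 V ≤ V_t, so take I_D = 1.09 mA.
Then V_GS = 4.07 V and V_DS = V_DD − I_D(R_D+R_S) = 20 − 1.09×1.72 = 18.1 V.
Saturation requires V_DS ≥ V_GS − V_t = 1.77 V; 18.1 ≥ 1.77 ✓.

I_D ≈ 1.1 mA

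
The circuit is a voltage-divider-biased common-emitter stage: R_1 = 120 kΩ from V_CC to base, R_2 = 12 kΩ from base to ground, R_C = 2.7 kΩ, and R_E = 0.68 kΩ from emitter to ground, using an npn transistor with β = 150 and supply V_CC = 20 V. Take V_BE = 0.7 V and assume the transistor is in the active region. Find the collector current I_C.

Thevenize the base divider: V_Th = V_CC·R_2/(R_1+R_2) = 20×12/132 = 1.82 V, R_Th = R_1‖R_2 = 10.9 kΩ.
Base-emitter loop: V_Th = I_B·R_Th + V_BE + (β+1)I_B·R_E, so I_B = (1.82 − 0.7) / (10.9 + 151×0.68) = 0.00984 mA.
I_C = β·I_B = 150×0.00984 = 1.48 mA, and I_E = (β+1)I_B = 1.49 mA.
V_CE = V_CC − I_C·R_C − I_E·R_E = 20 − 1.48×2.7 − 1.49×0.68 = 15 V.
V_CE = 15 V > 0.2 V confirms active-region operation.

I_C ≈ 1.5 mA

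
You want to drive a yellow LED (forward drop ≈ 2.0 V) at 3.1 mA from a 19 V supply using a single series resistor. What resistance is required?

R ≈ 5.5 kΩ

The resistor drops V_S − V_D = 19 − 2.0 = 17 V at 3.1 mA.
R = 17 V / 3.1 mA = 5.48 kΩ.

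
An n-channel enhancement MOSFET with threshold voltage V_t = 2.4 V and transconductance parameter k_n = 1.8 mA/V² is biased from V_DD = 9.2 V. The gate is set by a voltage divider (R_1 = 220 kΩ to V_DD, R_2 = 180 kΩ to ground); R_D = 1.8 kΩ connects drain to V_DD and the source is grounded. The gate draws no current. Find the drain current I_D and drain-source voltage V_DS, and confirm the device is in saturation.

I_D ≈ 2.7 mA, V_DS ≈ 4.3 V

V_G = V_DD·R_2/(R_1+R_2) = 9.2×180/400 = 4.14 V. With the source grounded, V_GS = V_G = 4.14 V.
Assume saturation: I_D = (k_n/2)(V_GS − V_t)² = (1.8/2)×(4.14 − 2.4)² = 0.9×1.74² = 2.72 mA.
V_DS = V_DD − I_D·R_D = 9.2 − 2.72×1.8 = 4.3 V.
Saturation requires V_DS ≥ V_GS − V_t = 1.74 V; 4.3 ≥ 1.74 ✓.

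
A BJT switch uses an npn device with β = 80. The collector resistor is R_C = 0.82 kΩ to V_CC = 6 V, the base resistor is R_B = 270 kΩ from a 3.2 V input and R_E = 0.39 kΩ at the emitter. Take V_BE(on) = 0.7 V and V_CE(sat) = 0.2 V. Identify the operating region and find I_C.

active; I_C ≈ 0.66 mA

Assume active. Base-emitter loop: I_B = (V_BB − V_BE)/(R_B + (β+1)R_E) = (3.2 − 0.7)/(270 + 81×0.39) = 0.00829 mA.
I_C = β·I_B = 80×0.00829 = 0.663 mA.
V_CE = V_CC − I_C·R_C − I_E·R_E = 6 − 0.663×0.82 − 0.671×0.39 = 5.19 V > V_CE(sat), so the active-region assumption holds.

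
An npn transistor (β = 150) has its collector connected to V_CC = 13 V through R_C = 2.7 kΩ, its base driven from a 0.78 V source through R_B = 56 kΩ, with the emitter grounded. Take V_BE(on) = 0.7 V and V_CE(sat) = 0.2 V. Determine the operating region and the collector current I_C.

Assume active. Base-emitter loop: I_B = (V_BB − V_BE)/R_B = (0.78 − 0.7)/56 = 0.00143 mA.
I_C = β·I_B = 150×0.00143 = 0.214 mA.
V_CE = V_CC − I_C·R_C = 13 − 0.214×2.7 = 12.4 V > V_CE(sat), so the active-region assumption holds.

active; I_C ≈ 0.21 mA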